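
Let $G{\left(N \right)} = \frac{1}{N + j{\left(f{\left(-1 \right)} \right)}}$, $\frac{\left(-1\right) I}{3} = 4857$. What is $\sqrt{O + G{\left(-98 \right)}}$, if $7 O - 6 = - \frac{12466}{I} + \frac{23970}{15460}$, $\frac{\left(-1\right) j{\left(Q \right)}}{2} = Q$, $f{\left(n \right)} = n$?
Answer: $\frac{\sqrt{52623326174998586}}{210249816} \approx 1.0911$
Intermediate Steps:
$j{\left(Q \right)} = - 2 Q$
$I = -14571$ ($I = \left(-3\right) 4857 = -14571$)
$O = \frac{189359719}{157687362}$ ($O = \frac{6}{7} + \frac{- \frac{12466}{-14571} + \frac{23970}{15460}}{7} = \frac{6}{7} + \frac{\left(-12466\right) \left(- \frac{1}{14571}\right) + 23970 \cdot \frac{1}{15460}}{7} = \frac{6}{7} + \frac{\frac{12466}{14571} + \frac{2397}{1546}}{7} = \frac{6}{7} + \frac{1}{7} \cdot \frac{54199123}{22526766} = \frac{6}{7} + \frac{54199123}{157687362} = \frac{189359719}{157687362} \approx 1.2009$)
$G{\left(N \right)} = \frac{1}{2 + N}$ ($G{\left(N \right)} = \frac{1}{N - -2} = \frac{1}{N + 2} = \frac{1}{2 + N}$)
$\sqrt{O + G{\left(-98 \right)}} = \sqrt{\frac{189359719}{157687362} + \frac{1}{2 - 98}} = \sqrt{\frac{189359719}{157687362} + \frac{1}{-96}} = \sqrt{\frac{189359719}{157687362} - \frac{1}{96}} = \sqrt{\frac{3003474277}{2522997792}} = \frac{\sqrt{52623326174998586}}{210249816}$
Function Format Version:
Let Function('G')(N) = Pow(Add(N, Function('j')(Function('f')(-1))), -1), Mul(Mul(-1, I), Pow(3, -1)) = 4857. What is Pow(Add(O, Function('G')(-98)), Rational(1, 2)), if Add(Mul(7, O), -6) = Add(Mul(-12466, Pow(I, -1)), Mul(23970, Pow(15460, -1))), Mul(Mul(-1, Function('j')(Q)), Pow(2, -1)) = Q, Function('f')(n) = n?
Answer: Mul(Rational(1, 210249816), Pow(52623326174998586, Rational(1, 2))) ≈ 1.0911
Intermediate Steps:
Function('j')(Q) = Mul(-2, Q)
I = -14571 (I = Mul(-3, 4857) = -14571)
O = Rational(189359719, 157687362) (O = Add(Rational(6, 7), Mul(Rational(1, 7), Add(Mul(-12466, Pow(-14571, -1)), Mul(23970, Pow(15460, -1))))) = Add(Rational(6, 7), Mul(Rational(1, 7), Add(Mul(-12466, Rational(-1, 14571)), Mul(23970, Rational(1, 15460))))) = Add(Rational(6, 7), Mul(Rational(1, 7), Add(Rational(12466, 14571), Rational(2397, 1546)))) = Add(Rational(6, 7), Mul(Rational(1, 7), Rational(54199123, 22526766))) = Add(Rational(6, 7), Rational(54199123, 157687362)) = Rational(189359719, 157687362) ≈ 1.2009)
Function('G')(N) = Pow(Add(2, N), -1) (Function('G')(N) = Pow(Add(N, Mul(-2, -1)), -1) = Pow(Add(N, 2), -1) = Pow(Add(2, N), -1))
Pow(Add(O, Function('G')(-98)), Rational(1, 2)) = Pow(Add(Rational(189359719, 157687362), Pow(Add(2, -98), -1)), Rational(1, 2)) = Pow(Add(Rational(189359719, 157687362), Pow(-96, -1)), Rational(1, 2)) = Pow(Add(Rational(189359719, 157687362), Rational(-1, 96)), Rational(1, 2)) = Pow(Rational(3003474277, 2522997792), Rational(1, 2)) = Mul(Rational(1, 210249816), Pow(52623326174998586, Rational(1, 2)))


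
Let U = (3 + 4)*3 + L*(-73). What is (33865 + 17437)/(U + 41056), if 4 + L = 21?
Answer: 25651/19918 ≈ 1.2878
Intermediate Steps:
L = 17 (L = -4 + 21 = 17)
U = -1220 (U = (3 + 4)*3 + 17*(-73) = 7*3 - 1241 = 21 - 1241 = -1220)
(33865 + 17437)/(U + 41056) = (33865 + 17437)/(-1220 + 41056) = 51302/39836 = 51302*(1/39836) = 25651/19918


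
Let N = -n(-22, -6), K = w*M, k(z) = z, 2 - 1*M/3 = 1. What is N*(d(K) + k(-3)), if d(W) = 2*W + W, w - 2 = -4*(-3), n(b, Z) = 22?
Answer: -2706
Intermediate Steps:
M = 3 (M = 6 - 3*1 = 6 - 3 = 3)
w = 14 (w = 2 - 4*(-3) = 2 + 12 = 14)
K = 42 (K = 14*3 = 42)
N = -22 (N = -1*22 = -22)
d(W) = 3*W
N*(d(K) + k(-3)) = -22*(3*42 - 3) = -22*(126 - 3) = -22*123 = -2706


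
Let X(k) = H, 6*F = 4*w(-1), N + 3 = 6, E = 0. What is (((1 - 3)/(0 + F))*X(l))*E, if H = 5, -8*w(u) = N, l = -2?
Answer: 0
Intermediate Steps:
N = 3 (N = -3 + 6 = 3)
w(u) = -3/8 (w(u) = -1/8*3 = -3/8)
F = -1/4 (F = (4*(-3/8))/6 = (1/6)*(-3/2) = -1/4 ≈ -0.25000)
X(k) = 5
(((1 - 3)/(0 + F))*X(l))*E = (((1 - 3)/(0 - 1/4))*5)*0 = (-2/(-1/4)*5)*0 = (-2*(-4)*5)*0 = (8*5)*0 = 40*0 = 0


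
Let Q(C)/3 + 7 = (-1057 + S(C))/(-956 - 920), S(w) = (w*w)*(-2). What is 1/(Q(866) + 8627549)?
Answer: 1876/16189745435 ≈ 1.1588e-7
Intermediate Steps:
S(w) = -2*w**2 (S(w) = w**2*(-2) = -2*w**2)
Q(C) = -5175/268 + 3*C**2/938 (Q(C) = -21 + 3*((-1057 - 2*C**2)/(-956 - 920)) = -21 + 3*((-1057 - 2*C**2)/(-1876)) = -21 + 3*((-1057 - 2*C**2)*(-1/1876)) = -21 + 3*(151/268 + C**2/938) = -21 + (453/268 + 3*C**2/938) = -5175/268 + 3*C**2/938)
1/(Q(866) + 8627549) = 1/((-5175/268 + (3/938)*866**2) + 8627549) = 1/((-5175/268 + (3/938)*749956) + 8627549) = 1/((-5175/268 + 1124934/469) + 8627549) = 1/(4463511/1876 + 8627549) = 1/(16189745435/1876) = 1876/16189745435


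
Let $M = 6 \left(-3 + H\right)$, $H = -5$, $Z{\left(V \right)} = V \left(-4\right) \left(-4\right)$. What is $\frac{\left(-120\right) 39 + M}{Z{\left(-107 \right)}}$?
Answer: $\frac{591}{214} \approx 2.7617$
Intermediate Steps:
$Z{\left(V \right)} = 16 V$ ($Z{\left(V \right)} = - 4 V \left(-4\right) = 16 V$)
$M = -48$ ($M = 6 \left(-3 - 5\right) = 6 \left(-8\right) = -48$)
$\frac{\left(-120\right) 39 + M}{Z{\left(-107 \right)}} = \frac{\left(-120\right) 39 - 48}{16 \left(-107\right)} = \frac{-4680 - 48}{-1712} = \left(-4728\right) \left(- \frac{1}{1712}\right) = \frac{591}{214}$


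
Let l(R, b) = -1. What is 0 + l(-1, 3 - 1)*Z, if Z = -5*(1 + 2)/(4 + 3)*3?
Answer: 45/7 ≈ 6.4286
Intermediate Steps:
Z = -45/7 (Z = -15/7*3 = -45/7 ≈ -6.4286)
0 + l(-1, 3 - 1)*Z = 0 - 1*(-45/7) = 0 + 45/7 = 45/7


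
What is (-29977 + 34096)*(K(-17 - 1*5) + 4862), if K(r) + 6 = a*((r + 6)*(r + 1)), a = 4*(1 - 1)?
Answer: 20001864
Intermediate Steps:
a = 0 (a = 4*0 = 0)
K(r) = -6 (K(r) = -6 + 0*((r + 6)*(r + 1)) = -6 + 0*((6 + r)*(1 + r)) = -6 + 0*((1 + r)*(6 + r)) = -6 + 0 = -6)
(-29977 + 34096)*(K(-17 - 1*5) + 4862) = (-29977 + 34096)*(-6 + 4862) = 4119*4856 = 20001864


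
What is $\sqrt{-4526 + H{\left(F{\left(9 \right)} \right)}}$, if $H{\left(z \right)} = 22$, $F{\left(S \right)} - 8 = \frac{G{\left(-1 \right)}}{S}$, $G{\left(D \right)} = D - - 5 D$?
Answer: $2 i \sqrt{1126} \approx 67.112 i$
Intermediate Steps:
$G{\left(D \right)} = 6 D$ ($G{\left(D \right)} = D + 5 D = 6 D$)
$F{\left(S \right)} = 8 - \frac{6}{S}$ ($F{\left(S \right)} = 8 + \frac{6 \left(-1\right)}{S} = 8 - \frac{6}{S}$)
$\sqrt{-4526 + H{\left(F{\left(9 \right)} \right)}} = \sqrt{-4526 + 22} = \sqrt{-4504} = 2 i \sqrt{1126}$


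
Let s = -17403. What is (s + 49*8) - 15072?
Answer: -32083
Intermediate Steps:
(s + 49*8) - 15072 = (-17403 + 49*8) - 15072 = (-17403 + 392) - 15072 = -17011 - 15072 = -32083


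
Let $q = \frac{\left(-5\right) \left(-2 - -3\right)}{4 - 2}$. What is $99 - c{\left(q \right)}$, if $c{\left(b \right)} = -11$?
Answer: $110$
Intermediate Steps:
$q = - \frac{5}{2}$ ($q = \frac{\left(-5\right) \left(-2 + 3\right)}{2} = \left(-5\right) 1 \cdot \frac{1}{2} = \left(-5\right) \frac{1}{2} = - \frac{5}{2} \approx -2.5$)
$99 - c{\left(q \right)} = 99 - -11 = 99 + 11 = 110$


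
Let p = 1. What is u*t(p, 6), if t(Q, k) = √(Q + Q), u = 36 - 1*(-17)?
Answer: 53*√2 ≈ 74.953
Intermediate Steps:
u = 53 (u = 36 + 17 = 53)
t(Q, k) = √2*√Q (t(Q, k) = √(2*Q) = √2*√Q)
u*t(p, 6) = 53*(√2*√1) = 53*(√2*1) = 53*√2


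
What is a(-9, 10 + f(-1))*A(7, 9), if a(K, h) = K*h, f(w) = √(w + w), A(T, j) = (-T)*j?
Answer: 5670 + 567*I*√2 ≈ 5670.0 + 801.86*I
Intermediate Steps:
A(T, j) = -T*j
f(w) = √2*√w (f(w) = √(2*w) = √2*√w)
a(-9, 10 + f(-1))*A(7, 9) = (-9*(10 + √2*√(-1)))*(-1*7*9) = -9*(10 + √2*I)*(-63) = -9*(10 + I*√2)*(-63) = (-90 - 9*I*√2)*(-63) = 5670 + 567*I*√2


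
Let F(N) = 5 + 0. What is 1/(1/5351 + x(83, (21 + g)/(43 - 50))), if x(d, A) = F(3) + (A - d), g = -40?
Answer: -37457/2819970 ≈ -0.013283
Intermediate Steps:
F(N) = 5
x(d, A) = 5 + A - d (x(d, A) = 5 + (A - d) = 5 + A - d)
1/(1/5351 + x(83, (21 + g)/(43 - 50))) = 1/(1/5351 + (5 + (21 - 40)/(43 - 50) - 1*83)) = 1/(1/5351 + (5 - 19/(-7) - 83)) = 1/(1/5351 + (5 - 19*(-⅐) - 83)) = 1/(1/5351 + (5 + 19/7 - 83)) = 1/(1/5351 - 527/7) = 1/(-2819970/37457) = -37457/2819970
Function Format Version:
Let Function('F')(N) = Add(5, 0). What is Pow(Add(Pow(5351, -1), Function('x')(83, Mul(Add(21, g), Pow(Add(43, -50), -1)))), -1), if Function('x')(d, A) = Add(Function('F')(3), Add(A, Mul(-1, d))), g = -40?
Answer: Rational(-37457, 2819970) ≈ -0.013283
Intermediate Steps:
Function('F')(N) = 5
Function('x')(d, A) = Add(5, A, Mul(-1, d)) (Function('x')(d, A) = Add(5, Add(A, Mul(-1, d))) = Add(5, A, Mul(-1, d)))
Pow(Add(Pow(5351, -1), Function('x')(83, Mul(Add(21, g), Pow(Add(43, -50), -1)))), -1) = Pow(Add(Pow(5351, -1), Add(5, Mul(Add(21, -40), Pow(Add(43, -50), -1)), Mul(-1, 83))), -1) = Pow(Add(Rational(1, 5351), Add(5, Mul(-19, Pow(-7, -1)), -83)), -1) = Pow(Add(Rational(1, 5351), Add(5, Mul(-19, Rational(-1, 7)), -83)), -1) = Pow(Add(Rational(1, 5351), Add(5, Rational(19, 7), -83)), -1) = Pow(Add(Rational(1, 5351), Rational(-527, 7)), -1) = Pow(Rational(-2819970, 37457), -1) = Rational(-37457, 2819970)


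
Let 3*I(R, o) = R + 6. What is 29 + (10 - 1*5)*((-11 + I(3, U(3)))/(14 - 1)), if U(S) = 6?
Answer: 337/13 ≈ 25.923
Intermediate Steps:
I(R, o) = 2 + R/3 (I(R, o) = (R + 6)/3 = (6 + R)/3 = 2 + R/3)
29 + (10 - 1*5)*((-11 + I(3, U(3)))/(14 - 1)) = 29 + (10 - 1*5)*((-11 + (2 + (1/3)*3))/(14 - 1)) = 29 + (10 - 5)*((-11 + (2 + 1))/13) = 29 + 5*((-11 + 3)*(1/13)) = 29 + 5*(-8*1/13) = 29 + 5*(-8/13) = 29 - 40/13 = 337/13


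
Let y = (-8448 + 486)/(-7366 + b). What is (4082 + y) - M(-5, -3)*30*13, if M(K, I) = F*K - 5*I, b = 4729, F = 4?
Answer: 5304782/879 ≈ 6035.0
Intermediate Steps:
M(K, I) = -5*I + 4*K (M(K, I) = 4*K - 5*I = -5*I + 4*K)
y = 2654/879 (y = (-8448 + 486)/(-7366 + 4729) = -7962/(-2637) = -7962*(-1/2637) = 2654/879 ≈ 3.0193)
(4082 + y) - M(-5, -3)*30*13 = (4082 + 2654/879) - (-5*(-3) + 4*(-5))*30*13 = 3590732/879 - (15 - 20)*30*13 = 3590732/879 - (-5*30)*13 = 3590732/879 - (-150)*13 = 3590732/879 - 1*(-1950) = 3590732/879 + 1950 = 5304782/879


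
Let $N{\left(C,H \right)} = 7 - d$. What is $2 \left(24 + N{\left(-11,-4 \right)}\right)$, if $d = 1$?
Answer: $60$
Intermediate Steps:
$N{\left(C,H \right)} = 6$ ($N{\left(C,H \right)} = 7 - 1 = 6$)
$2 \left(24 + N{\left(-11,-4 \right)}\right) = 2 \left(24 + 6\right) = 2 \cdot 30 = 60$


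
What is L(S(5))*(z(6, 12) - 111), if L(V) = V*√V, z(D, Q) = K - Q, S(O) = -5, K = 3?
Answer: 600*I*√5 ≈ 1341.6*I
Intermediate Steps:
z(D, Q) = 3 - Q
L(V) = V^(3/2)
L(S(5))*(z(6, 12) - 111) = (-5)^(3/2)*((3 - 1*12) - 111) = (-5*I*√5)*((3 - 12) - 111) = (-5*I*√5)*(-9 - 111) = -5*I*√5*(-120) = 600*I*√5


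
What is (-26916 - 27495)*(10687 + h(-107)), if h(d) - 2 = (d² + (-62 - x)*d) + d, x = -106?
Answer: -942561753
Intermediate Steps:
h(d) = 2 + d² + 45*d (h(d) = 2 + ((d² + (-62 - 1*(-106))*d) + d) = 2 + ((d² + (-62 + 106)*d) + d) = 2 + ((d² + 44*d) + d) = 2 + (d² + 45*d) = 2 + d² + 45*d)
(-26916 - 27495)*(10687 + h(-107)) = (-26916 - 27495)*(10687 + (2 + (-107)² + 45*(-107))) = -54411*(10687 + (2 + 11449 - 4815)) = -54411*(10687 + 6636) = -54411*17323 = -942561753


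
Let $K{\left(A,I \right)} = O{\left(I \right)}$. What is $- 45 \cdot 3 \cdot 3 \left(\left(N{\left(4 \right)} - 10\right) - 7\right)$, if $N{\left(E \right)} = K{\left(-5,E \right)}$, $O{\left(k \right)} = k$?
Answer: $5265$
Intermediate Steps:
$K{\left(A,I \right)} = I$
$N{\left(E \right)} = E$
$- 45 \cdot 3 \cdot 3 \left(\left(N{\left(4 \right)} - 10\right) - 7\right) = - 45 \cdot 3 \cdot 3 \left(\left(4 - 10\right) - 7\right) = \left(-45\right) 9 \left(-6 - 7\right) = \left(-405\right) \left(-13\right) = 5265$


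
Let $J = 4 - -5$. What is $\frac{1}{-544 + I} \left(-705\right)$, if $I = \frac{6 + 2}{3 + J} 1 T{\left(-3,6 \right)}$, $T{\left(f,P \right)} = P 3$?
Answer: $\frac{705}{532} \approx 1.3252$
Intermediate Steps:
$J = 9$ ($J = 4 + 5 = 9$)
$T{\left(f,P \right)} = 3 P$
$I = 12$ ($I = \frac{6 + 2}{3 + 9} \cdot 1 \cdot 3 \cdot 6 = \frac{8}{12} \cdot 1 \cdot 18 = 8 \cdot \frac{1}{12} \cdot 1 \cdot 18 = \frac{2}{3} \cdot 1 \cdot 18 = \frac{2}{3} \cdot 18 = 12$)
$\frac{1}{-544 + I} \left(-705\right) = \frac{1}{-544 + 12} \left(-705\right) = \frac{1}{-532} \left(-705\right) = \left(- \frac{1}{532}\right) \left(-705\right) = \frac{705}{532}$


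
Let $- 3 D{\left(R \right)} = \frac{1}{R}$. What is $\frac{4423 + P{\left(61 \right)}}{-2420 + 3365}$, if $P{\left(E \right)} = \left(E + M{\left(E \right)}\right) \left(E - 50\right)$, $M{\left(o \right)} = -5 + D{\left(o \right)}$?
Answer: $\frac{922126}{172935} \approx 5.3322$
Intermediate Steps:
$D{\left(R \right)} = - \frac{1}{3 R}$
$M{\left(o \right)} = -5 - \frac{1}{3 o}$
$P{\left(E \right)} = \left(-50 + E\right) \left(-5 + E - \frac{1}{3 E}\right)$ ($P{\left(E \right)} = \left(E - \left(5 + \frac{1}{3 E}\right)\right) \left(E - 50\right) = \left(-5 + E - \frac{1}{3 E}\right) \left(-50 + E\right) = \left(-50 + E\right) \left(-5 + E - \frac{1}{3 E}\right)$)
$\frac{4423 + P{\left(61 \right)}}{-2420 + 3365} = \frac{4423 + \left(\frac{749}{3} + 61^{2} - 3355 + \frac{50}{3 \cdot 61}\right)}{-2420 + 3365} = \frac{4423 + \left(\frac{749}{3} + 3721 - 3355 + \frac{50}{3} \cdot \frac{1}{61}\right)}{945} = \left(4423 + \left(\frac{749}{3} + 3721 - 3355 + \frac{50}{183}\right)\right) \frac{1}{945} = \left(4423 + \frac{112717}{183}\right) \frac{1}{945} = \frac{922126}{183} \cdot \frac{1}{945} = \frac{922126}{172935}$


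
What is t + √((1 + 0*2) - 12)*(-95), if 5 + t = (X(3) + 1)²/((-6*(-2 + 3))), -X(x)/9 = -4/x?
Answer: -199/6 - 95*I*√11 ≈ -33.167 - 315.08*I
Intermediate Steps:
X(x) = 36/x (X(x) = -(-36)/x = 36/x)
t = -199/6 (t = -5 + (36/3 + 1)²/((-6*(-2 + 3))) = -5 + (36*(⅓) + 1)²/((-6*1)) = -5 + (12 + 1)²/(-6) = -5 + 13²*(-⅙) = -5 + 169*(-⅙) = -5 - 169/6 = -199/6 ≈ -33.167)
t + √((1 + 0*2) - 12)*(-95) = -199/6 + √((1 + 0*2) - 12)*(-95) = -199/6 + √((1 + 0) - 12)*(-95) = -199/6 + √(1 - 12)*(-95) = -199/6 + √(-11)*(-95) = -199/6 + (I*√11)*(-95) = -199/6 - 95*I*√11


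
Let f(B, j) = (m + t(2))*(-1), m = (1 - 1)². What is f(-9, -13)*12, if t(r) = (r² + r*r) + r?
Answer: -120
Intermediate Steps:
t(r) = r + 2*r² (t(r) = (r² + r²) + r = 2*r² + r = r + 2*r²)
m = 0 (m = 0² = 0)
f(B, j) = -10 (f(B, j) = (0 + 2*(1 + 2*2))*(-1) = (0 + 2*(1 + 4))*(-1) = (0 + 2*5)*(-1) = (0 + 10)*(-1) = 10*(-1) = -10)
f(-9, -13)*12 = -10*12 = -120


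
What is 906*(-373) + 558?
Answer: -337380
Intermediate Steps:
906*(-373) + 558 = -337938 + 558 = -337380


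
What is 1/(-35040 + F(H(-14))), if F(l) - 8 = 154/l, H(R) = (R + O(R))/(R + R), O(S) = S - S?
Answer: -1/34724 ≈ -2.8799e-5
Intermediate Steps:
O(S) = 0
H(R) = ½ (H(R) = (R + 0)/(R + R) = R/((2*R)) = R*(1/(2*R)) = ½)
F(l) = 8 + 154/l
1/(-35040 + F(H(-14))) = 1/(-35040 + (8 + 154/(½))) = 1/(-35040 + (8 + 154*2)) = 1/(-35040 + (8 + 308)) = 1/(-35040 + 316) = 1/(-34724) = -1/34724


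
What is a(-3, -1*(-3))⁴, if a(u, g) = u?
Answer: 81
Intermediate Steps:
a(-3, -1*(-3))⁴ = (-3)⁴ = 81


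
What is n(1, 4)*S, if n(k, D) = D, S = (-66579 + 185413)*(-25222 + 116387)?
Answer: 43334006440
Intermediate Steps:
S = 10833501610 (S = 118834*91165 = 10833501610)
n(1, 4)*S = 4*10833501610 = 43334006440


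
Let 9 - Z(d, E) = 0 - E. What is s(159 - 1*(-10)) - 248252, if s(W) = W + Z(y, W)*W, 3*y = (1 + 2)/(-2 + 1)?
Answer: -218001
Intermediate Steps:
y = -1 (y = ((1 + 2)/(-2 + 1))/3 = (3/(-1))/3 = (3*(-1))/3 = (⅓)*(-3) = -1)
Z(d, E) = 9 + E (Z(d, E) = 9 - (0 - E) = 9 - (-1)*E = 9 + E)
s(W) = W + W*(9 + W) (s(W) = W + (9 + W)*W = W + W*(9 + W))
s(159 - 1*(-10)) - 248252 = (159 - 1*(-10))*(10 + (159 - 1*(-10))) - 248252 = (159 + 10)*(10 + (159 + 10)) - 248252 = 169*(10 + 169) - 248252 = 169*179 - 248252 = 30251 - 248252 = -218001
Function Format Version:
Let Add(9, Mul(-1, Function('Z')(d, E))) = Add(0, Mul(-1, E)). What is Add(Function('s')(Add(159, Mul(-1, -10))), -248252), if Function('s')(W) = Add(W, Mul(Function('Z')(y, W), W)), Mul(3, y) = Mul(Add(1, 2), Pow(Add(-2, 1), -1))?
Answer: -218001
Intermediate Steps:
y = -1 (y = Mul(Rational(1, 3), Mul(Add(1, 2), Pow(Add(-2, 1), -1))) = Mul(Rational(1, 3), Mul(3, Pow(-1, -1))) = Mul(Rational(1, 3), Mul(3, -1)) = Mul(Rational(1, 3), -3) = -1)
Function('Z')(d, E) = Add(9, E) (Function('Z')(d, E) = Add(9, Mul(-1, Add(0, Mul(-1, E)))) = Add(9, Mul(-1, Mul(-1, E))) = Add(9, E))
Function('s')(W) = Add(W, Mul(W, Add(9, W))) (Function('s')(W) = Add(W, Mul(Add(9, W), W)) = Add(W, Mul(W, Add(9, W))))
Add(Function('s')(Add(159, Mul(-1, -10))), -248252) = Add(Mul(Add(159, Mul(-1, -10)), Add(10, Add(159, Mul(-1, -10)))), -248252) = Add(Mul(Add(159, 10), Add(10, Add(159, 10))), -248252) = Add(Mul(169, Add(10, 169)), -248252) = Add(Mul(169, 179), -248252) = Add(30251, -248252) = -218001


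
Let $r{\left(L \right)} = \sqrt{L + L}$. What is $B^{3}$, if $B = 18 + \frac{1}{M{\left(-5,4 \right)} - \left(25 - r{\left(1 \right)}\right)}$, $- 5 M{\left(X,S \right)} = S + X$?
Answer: $\frac{2606648973529124}{449983383247} - \frac{2841054822025 \sqrt{2}}{1799933532988} \approx 5790.5$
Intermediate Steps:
$M{\left(X,S \right)} = - \frac{S}{5} - \frac{X}{5}$ ($M{\left(X,S \right)} = - \frac{S + X}{5} = - \frac{S}{5} - \frac{X}{5}$)
$r{\left(L \right)} = \sqrt{2} \sqrt{L}$ ($r{\left(L \right)} = \sqrt{2 L} = \sqrt{2} \sqrt{L}$)
$B = 18 + \frac{1}{- \frac{124}{5} + \sqrt{2}}$ ($B = 18 + \frac{1}{\left(\left(- \frac{1}{5}\right) 4 - -1\right) - \left(25 - \sqrt{2} \sqrt{1}\right)} = 18 + \frac{1}{\left(- \frac{4}{5} + 1\right) - \left(25 - \sqrt{2} \cdot 1\right)} = 18 + \frac{1}{\frac{1}{5} - \left(25 - \sqrt{2}\right)} = 18 + \frac{1}{- \frac{124}{5} + \sqrt{2}} \approx 17.957$)
$B^{3} = \left(\frac{137624}{7663} - \frac{25 \sqrt{2}}{15326}\right)^{3}$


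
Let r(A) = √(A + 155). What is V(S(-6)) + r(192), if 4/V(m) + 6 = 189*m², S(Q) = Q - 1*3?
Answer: 4/15303 + √347 ≈ 18.628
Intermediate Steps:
r(A) = √(155 + A)
S(Q) = -3 + Q (S(Q) = Q - 3 = -3 + Q)
V(m) = 4/(-6 + 189*m²)
V(S(-6)) + r(192) = 4/(3*(-2 + 63*(-3 - 6)²)) + √(155 + 192) = 4/(3*(-2 + 63*(-9)²)) + √347 = 4/(3*(-2 + 63*81)) + √347 = 4/(3*(-2 + 5103)) + √347 = (4/3)/5101 + √347 = (4/3)*(1/5101) + √347 = 4/15303 + √347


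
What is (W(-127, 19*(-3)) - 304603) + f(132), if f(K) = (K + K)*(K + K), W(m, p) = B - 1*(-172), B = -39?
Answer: -234774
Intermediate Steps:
W(m, p) = 133 (W(m, p) = -39 - 1*(-172) = -39 + 172 = 133)
f(K) = 4*K**2 (f(K) = (2*K)*(2*K) = 4*K**2)
(W(-127, 19*(-3)) - 304603) + f(132) = (133 - 304603) + 4*132**2 = -304470 + 4*17424 = -304470 + 69696 = -234774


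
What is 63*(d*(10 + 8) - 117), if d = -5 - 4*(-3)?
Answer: 567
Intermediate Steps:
d = 7 (d = -5 + 12 = 7)
63*(d*(10 + 8) - 117) = 63*(7*(10 + 8) - 117) = 63*(7*18 - 117) = 63*(126 - 117) = 63*9 = 567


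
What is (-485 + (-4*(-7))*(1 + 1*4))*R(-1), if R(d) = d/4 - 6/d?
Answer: -7935/4 ≈ -1983.8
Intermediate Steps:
R(d) = -6/d + d/4 (R(d) = d*(1/4) - 6/d = d/4 - 6/d = -6/d + d/4)
(-485 + (-4*(-7))*(1 + 1*4))*R(-1) = (-485 + (-4*(-7))*(1 + 1*4))*(-6/(-1) + (1/4)*(-1)) = (-485 + 28*(1 + 4))*(-6*(-1) - 1/4) = (-485 + 28*5)*(6 - 1/4) = (-485 + 140)*(23/4) = -345*23/4 = -7935/4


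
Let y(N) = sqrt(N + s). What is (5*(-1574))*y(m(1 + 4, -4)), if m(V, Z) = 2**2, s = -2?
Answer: -7870*sqrt(2) ≈ -11130.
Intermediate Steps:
m(V, Z) = 4
y(N) = sqrt(-2 + N) (y(N) = sqrt(N - 2) = sqrt(-2 + N))
(5*(-1574))*y(m(1 + 4, -4)) = (5*(-1574))*sqrt(-2 + 4) = -7870*sqrt(2)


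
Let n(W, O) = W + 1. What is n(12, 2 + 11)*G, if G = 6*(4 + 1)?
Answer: 390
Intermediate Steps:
n(W, O) = 1 + W
G = 30 (G = 6*5 = 30)
n(12, 2 + 11)*G = (1 + 12)*30 = 13*30 = 390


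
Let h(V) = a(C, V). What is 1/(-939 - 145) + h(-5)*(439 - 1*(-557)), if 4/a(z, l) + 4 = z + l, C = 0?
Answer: -1439555/3252 ≈ -442.67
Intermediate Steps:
a(z, l) = 4/(-4 + l + z) (a(z, l) = 4/(-4 + (z + l)) = 4/(-4 + (l + z)) = 4/(-4 + l + z))
h(V) = 4/(-4 + V) (h(V) = 4/(-4 + V + 0) = 4/(-4 + V))
1/(-939 - 145) + h(-5)*(439 - 1*(-557)) = 1/(-939 - 145) + (4/(-4 - 5))*(439 - 1*(-557)) = 1/(-1084) + (4/(-9))*(439 + 557) = -1/1084 + (4*(-1/9))*996 = -1/1084 - 4/9*996 = -1/1084 - 1328/3 = -1439555/3252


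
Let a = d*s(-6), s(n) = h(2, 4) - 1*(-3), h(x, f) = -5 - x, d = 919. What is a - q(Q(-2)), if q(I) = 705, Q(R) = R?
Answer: -4381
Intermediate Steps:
s(n) = -4 (s(n) = (-5 - 1*2) - 1*(-3) = (-5 - 2) + 3 = -7 + 3 = -4)
a = -3676 (a = 919*(-4) = -3676)
a - q(Q(-2)) = -3676 - 1*705 = -3676 - 705 = -4381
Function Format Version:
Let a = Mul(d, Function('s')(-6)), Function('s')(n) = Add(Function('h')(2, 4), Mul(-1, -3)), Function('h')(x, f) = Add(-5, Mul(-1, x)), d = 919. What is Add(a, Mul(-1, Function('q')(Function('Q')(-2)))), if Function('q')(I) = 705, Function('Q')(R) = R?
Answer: -4381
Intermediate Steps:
Function('s')(n) = -4 (Function('s')(n) = Add(Add(-5, Mul(-1, 2)), Mul(-1, -3)) = Add(Add(-5, -2), 3) = Add(-7, 3) = -4)
a = -3676 (a = Mul(919, -4) = -3676)
Add(a, Mul(-1, Function('q')(Function('Q')(-2)))) = Add(-3676, Mul(-1, 705)) = Add(-3676, -705) = -4381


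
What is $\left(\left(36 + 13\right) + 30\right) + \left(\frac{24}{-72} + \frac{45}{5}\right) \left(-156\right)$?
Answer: $-1273$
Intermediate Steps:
$\left(\left(36 + 13\right) + 30\right) + \left(\frac{24}{-72} + \frac{45}{5}\right) \left(-156\right) = \left(49 + 30\right) + \left(24 \left(- \frac{1}{72}\right) + 45 \cdot \frac{1}{5}\right) \left(-156\right) = 79 + \left(- \frac{1}{3} + 9\right) \left(-156\right) = 79 + \frac{26}{3} \left(-156\right) = 79 - 1352 = -1273$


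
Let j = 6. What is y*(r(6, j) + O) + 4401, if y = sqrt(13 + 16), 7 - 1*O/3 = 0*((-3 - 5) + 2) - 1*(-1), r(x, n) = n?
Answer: 4401 + 24*sqrt(29) ≈ 4530.2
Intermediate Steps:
O = 18 (O = 21 - 3*(0*((-3 - 5) + 2) - 1*(-1)) = 21 - 3*(0*(-8 + 2) + 1) = 21 - 3*(0*(-6) + 1) = 21 - 3*(0 + 1) = 21 - 3*1 = 21 - 3 = 18)
y = sqrt(29) ≈ 5.3852
y*(r(6, j) + O) + 4401 = sqrt(29)*(6 + 18) + 4401 = sqrt(29)*24 + 4401 = 24*sqrt(29) + 4401 = 4401 + 24*sqrt(29)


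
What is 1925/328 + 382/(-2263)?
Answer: 4230979/742264 ≈ 5.7001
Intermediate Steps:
1925/328 + 382/(-2263) = 1925*(1/328) + 382*(-1/2263) = 1925/328 - 382/2263 = 4230979/742264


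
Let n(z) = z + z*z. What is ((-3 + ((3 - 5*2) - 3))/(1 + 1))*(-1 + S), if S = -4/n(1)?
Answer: 39/2 ≈ 19.500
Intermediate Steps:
n(z) = z + z²
S = -2 (S = -4/(1 + 1) = -4/(1*2) = -4/2 = -4*½ = -2)
((-3 + ((3 - 5*2) - 3))/(1 + 1))*(-1 + S) = ((-3 + ((3 - 5*2) - 3))/(1 + 1))*(-1 - 2) = ((-3 + ((3 - 10) - 3))/2)*(-3) = ((-3 + (-7 - 3))*(½))*(-3) = ((-3 - 10)*(½))*(-3) = -13*½*(-3) = -13/2*(-3) = 39/2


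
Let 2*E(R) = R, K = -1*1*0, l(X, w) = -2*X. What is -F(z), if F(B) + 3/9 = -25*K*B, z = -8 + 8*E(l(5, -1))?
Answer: ⅓ ≈ 0.33333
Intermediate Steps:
K = 0 (K = -1*0 = 0)
E(R) = R/2
z = -48 (z = -8 + 8*((-2*5)/2) = -8 + 8*((½)*(-10)) = -8 + 8*(-5) = -8 - 40 = -48)
F(B) = -⅓ (F(B) = -⅓ - 0*B = -⅓ - 25*0 = -⅓ + 0 = -⅓)
-F(z) = -1*(-⅓) = ⅓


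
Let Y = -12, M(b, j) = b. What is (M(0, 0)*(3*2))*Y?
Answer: 0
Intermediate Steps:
(M(0, 0)*(3*2))*Y = (0*(3*2))*(-12) = (0*6)*(-12) = 0*(-12) = 0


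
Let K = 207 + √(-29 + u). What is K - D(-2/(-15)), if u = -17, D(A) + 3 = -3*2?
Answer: 216 + I*√46 ≈ 216.0 + 6.7823*I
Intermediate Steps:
D(A) = -9 (D(A) = -3 - 3*2 = -3 - 6 = -9)
K = 207 + I*√46 (K = 207 + √(-29 - 17) = 207 + √(-46) = 207 + I*√46 ≈ 207.0 + 6.7823*I)
K - D(-2/(-15)) = (207 + I*√46) - 1*(-9) = (207 + I*√46) + 9 = 216 + I*√46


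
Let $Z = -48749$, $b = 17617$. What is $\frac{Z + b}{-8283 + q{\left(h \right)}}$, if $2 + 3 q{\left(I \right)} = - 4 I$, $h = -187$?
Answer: $\frac{93396}{24103} \approx 3.8749$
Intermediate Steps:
$q{\left(I \right)} = - \frac{2}{3} - \frac{4 I}{3}$ ($q{\left(I \right)} = - \frac{2}{3} + \frac{\left(-4\right) I}{3} = - \frac{2}{3} - \frac{4 I}{3}$)
$\frac{Z + b}{-8283 + q{\left(h \right)}} = \frac{-48749 + 17617}{-8283 - - \frac{746}{3}} = - \frac{31132}{-8283 + \left(- \frac{2}{3} + \frac{748}{3}\right)} = - \frac{31132}{-8283 + \frac{746}{3}} = - \frac{31132}{- \frac{24103}{3}} = \left(-31132\right) \left(- \frac{3}{24103}\right) = \frac{93396}{24103}$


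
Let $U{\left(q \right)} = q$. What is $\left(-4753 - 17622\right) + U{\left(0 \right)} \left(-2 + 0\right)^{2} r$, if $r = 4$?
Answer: $-22375$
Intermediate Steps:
$\left(-4753 - 17622\right) + U{\left(0 \right)} \left(-2 + 0\right)^{2} r = \left(-4753 - 17622\right) + 0 \left(-2 + 0\right)^{2} \cdot 4 = \left(-4753 - 17622\right) + 0 \left(-2\right)^{2} \cdot 4 = -22375 + 0 \cdot 4 \cdot 4 = -22375 + 0 \cdot 4 = -22375 + 0 = -22375$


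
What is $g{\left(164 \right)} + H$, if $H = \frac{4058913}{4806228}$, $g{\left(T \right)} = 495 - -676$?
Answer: $\frac{1877383967}{1602076} \approx 1171.8$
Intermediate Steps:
$g{\left(T \right)} = 1171$ ($g{\left(T \right)} = 495 + 676 = 1171$)
$H = \frac{1352971}{1602076}$ ($H = 4058913 \cdot \frac{1}{4806228} = \frac{1352971}{1602076} \approx 0.84451$)
$g{\left(164 \right)} + H = 1171 + \frac{1352971}{1602076} = \frac{1877383967}{1602076}$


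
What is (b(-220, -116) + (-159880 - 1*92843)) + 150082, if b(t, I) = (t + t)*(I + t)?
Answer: 45199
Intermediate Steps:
b(t, I) = 2*t*(I + t) (b(t, I) = (2*t)*(I + t) = 2*t*(I + t))
(b(-220, -116) + (-159880 - 1*92843)) + 150082 = (2*(-220)*(-116 - 220) + (-159880 - 1*92843)) + 150082 = (2*(-220)*(-336) + (-159880 - 92843)) + 150082 = (147840 - 252723) + 150082 = -104883 + 150082 = 45199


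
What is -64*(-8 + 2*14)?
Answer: -1280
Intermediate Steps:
-64*(-8 + 2*14) = -64*(-8 + 28) = -64*20 = -1280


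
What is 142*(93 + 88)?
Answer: 25702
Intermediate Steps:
142*(93 + 88) = 142*181 = 25702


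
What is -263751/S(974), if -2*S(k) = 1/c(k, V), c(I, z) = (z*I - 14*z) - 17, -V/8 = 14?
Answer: -56725982574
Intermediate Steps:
V = -112 (V = -8*14 = -112)
c(I, z) = -17 - 14*z + I*z (c(I, z) = (I*z - 14*z) - 17 = (-14*z + I*z) - 17 = -17 - 14*z + I*z)
S(k) = -1/(2*(1551 - 112*k)) (S(k) = -1/(2*(-17 - 14*(-112) + k*(-112))) = -1/(2*(-17 + 1568 - 112*k)) = -1/(2*(1551 - 112*k)))
-263751/S(974) = -263751/(1/(2*(-1551 + 112*974))) = -263751/(1/(2*(-1551 + 109088))) = -263751/((½)/107537) = -263751/((½)*(1/107537)) = -263751/1/215074 = -263751*215074 = -56725982574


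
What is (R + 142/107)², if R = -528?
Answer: 3175773316/11449 ≈ 2.7738e+5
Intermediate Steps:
(R + 142/107)² = (-528 + 142/107)² = (-56354/107)² = 3175773316/11449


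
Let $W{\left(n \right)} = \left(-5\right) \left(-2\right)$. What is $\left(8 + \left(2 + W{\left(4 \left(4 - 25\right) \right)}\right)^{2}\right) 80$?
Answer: $12160$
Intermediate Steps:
$W{\left(n \right)} = 10$
$\left(8 + \left(2 + W{\left(4 \left(4 - 25\right) \right)}\right)^{2}\right) 80 = \left(8 + \left(2 + 10\right)^{2}\right) 80 = \left(8 + 12^{2}\right) 80 = \left(8 + 144\right) 80 = 152 \cdot 80 = 12160$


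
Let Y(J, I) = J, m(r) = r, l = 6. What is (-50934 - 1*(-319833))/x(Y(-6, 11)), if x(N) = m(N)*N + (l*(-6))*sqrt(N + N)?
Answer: 89633/156 + 89633*I*sqrt(3)/78 ≈ 574.57 + 1990.4*I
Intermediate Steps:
x(N) = N**2 - 36*sqrt(2)*sqrt(N) (x(N) = N*N + (6*(-6))*sqrt(N + N) = N**2 - 36*sqrt(2)*sqrt(N))
(-50934 - 1*(-319833))/x(Y(-6, 11)) = (-50934 - 1*(-319833))/((-6)**2 - 36*sqrt(2)*sqrt(-6)) = (-50934 + 319833)/(36 - 36*sqrt(2)*I*sqrt(6)) = 268899/(36 - 72*I*sqrt(3))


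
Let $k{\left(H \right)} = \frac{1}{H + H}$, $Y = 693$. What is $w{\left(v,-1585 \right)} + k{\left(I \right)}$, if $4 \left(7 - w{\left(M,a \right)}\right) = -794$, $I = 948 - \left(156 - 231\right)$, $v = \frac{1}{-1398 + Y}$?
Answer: $\frac{210227}{1023} \approx 205.5$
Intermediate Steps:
$v = - \frac{1}{705}$ ($v = \frac{1}{-1398 + 693} = \frac{1}{-705} = - \frac{1}{705} \approx -0.0014184$)
$I = 1023$ ($I = 948 - -75 = 948 + 75 = 1023$)
$w{\left(M,a \right)} = \frac{411}{2}$ ($w{\left(M,a \right)} = 7 - - \frac{397}{2} = 7 + \frac{397}{2} = \frac{411}{2}$)
$k{\left(H \right)} = \frac{1}{2 H}$
$w{\left(v,-1585 \right)} + k{\left(I \right)} = \frac{411}{2} + \frac{1}{2 \cdot 1023} = \frac{411}{2} + \frac{1}{2} \cdot \frac{1}{1023} = \frac{411}{2} + \frac{1}{2046} = \frac{210227}{1023}$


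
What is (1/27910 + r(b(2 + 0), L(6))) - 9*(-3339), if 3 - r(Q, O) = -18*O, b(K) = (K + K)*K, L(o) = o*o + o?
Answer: 859907101/27910 ≈ 30810.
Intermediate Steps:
L(o) = o + o² (L(o) = o² + o = o + o²)
b(K) = 2*K² (b(K) = (2*K)*K = 2*K²)
r(Q, O) = 3 + 18*O (r(Q, O) = 3 - (-18)*O = 3 + 18*O)
(1/27910 + r(b(2 + 0), L(6))) - 9*(-3339) = (1/27910 + (3 + 18*(6*(1 + 6)))) - 9*(-3339) = (1/27910 + (3 + 18*(6*7))) + 30051 = (1/27910 + (3 + 18*42)) + 30051 = (1/27910 + (3 + 756)) + 30051 = (1/27910 + 759) + 30051 = 21183691/27910 + 30051 = 859907101/27910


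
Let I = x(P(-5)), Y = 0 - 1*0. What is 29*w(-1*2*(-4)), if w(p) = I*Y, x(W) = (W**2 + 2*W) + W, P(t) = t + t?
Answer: 0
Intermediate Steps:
P(t) = 2*t
x(W) = W**2 + 3*W
Y = 0 (Y = 0 + 0 = 0)
I = 70 (I = (2*(-5))*(3 + 2*(-5)) = -10*(3 - 10) = -10*(-7) = 70)
w(p) = 0 (w(p) = 70*0 = 0)
29*w(-1*2*(-4)) = 29*0 = 0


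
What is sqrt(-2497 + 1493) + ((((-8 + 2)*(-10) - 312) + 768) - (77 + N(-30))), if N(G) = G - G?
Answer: 439 + 2*I*sqrt(251) ≈ 439.0 + 31.686*I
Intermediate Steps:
N(G) = 0
sqrt(-2497 + 1493) + ((((-8 + 2)*(-10) - 312) + 768) - (77 + N(-30))) = sqrt(-2497 + 1493) + ((((-8 + 2)*(-10) - 312) + 768) - (77 + 0)) = sqrt(-1004) + (((-6*(-10) - 312) + 768) - 1*77) = 2*I*sqrt(251) + (((60 - 312) + 768) - 77) = 2*I*sqrt(251) + ((-252 + 768) - 77) = 2*I*sqrt(251) + (516 - 77) = 2*I*sqrt(251) + 439 = 439 + 2*I*sqrt(251)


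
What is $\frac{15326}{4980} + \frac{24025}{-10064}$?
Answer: $\frac{8649091}{12529680} \approx 0.69029$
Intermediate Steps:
$\frac{15326}{4980} + \frac{24025}{-10064} = 15326 \cdot \frac{1}{4980} + 24025 \left(- \frac{1}{10064}\right) = \frac{7663}{2490} - \frac{24025}{10064} = \frac{8649091}{12529680}$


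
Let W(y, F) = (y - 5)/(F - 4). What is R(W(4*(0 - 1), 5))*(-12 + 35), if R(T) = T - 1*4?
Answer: -299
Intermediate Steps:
W(y, F) = (-5 + y)/(-4 + F)
R(T) = -4 + T (R(T) = T - 4 = -4 + T)
R(W(4*(0 - 1), 5))*(-12 + 35) = (-4 + (-5 + 4*(0 - 1))/(-4 + 5))*(-12 + 35) = (-4 + (-5 + 4*(-1))/1)*23 = (-4 + 1*(-5 - 4))*23 = (-4 + 1*(-9))*23 = (-4 - 9)*23 = -13*23 = -299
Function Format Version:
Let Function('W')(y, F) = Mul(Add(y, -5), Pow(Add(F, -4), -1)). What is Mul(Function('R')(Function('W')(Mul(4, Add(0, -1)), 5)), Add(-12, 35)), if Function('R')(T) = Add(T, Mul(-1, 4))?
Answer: -299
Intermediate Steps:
Function('W')(y, F) = Mul(Pow(Add(-4, F), -1), Add(-5, y)) (Function('W')(y, F) = Mul(Add(-5, y), Pow(Add(-4, F), -1)) = Mul(Pow(Add(-4, F), -1), Add(-5, y)))
Function('R')(T) = Add(-4, T) (Function('R')(T) = Add(T, -4) = Add(-4, T))
Mul(Function('R')(Function('W')(Mul(4, Add(0, -1)), 5)), Add(-12, 35)) = Mul(Add(-4, Mul(Pow(Add(-4, 5), -1), Add(-5, Mul(4, Add(0, -1))))), Add(-12, 35)) = Mul(Add(-4, Mul(Pow(1, -1), Add(-5, Mul(4, -1)))), 23) = Mul(Add(-4, Mul(1, Add(-5, -4))), 23) = Mul(Add(-4, Mul(1, -9)), 23) = Mul(Add(-4, -9), 23) = Mul(-13, 23) = -299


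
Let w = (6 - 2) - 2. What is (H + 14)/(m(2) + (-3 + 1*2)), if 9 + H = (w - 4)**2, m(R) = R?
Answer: 9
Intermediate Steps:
w = 2 (w = 4 - 2 = 2)
H = -5 (H = -9 + (2 - 4)**2 = -9 + (-2)**2 = -9 + 4 = -5)
(H + 14)/(m(2) + (-3 + 1*2)) = (-5 + 14)/(2 + (-3 + 1*2)) = 9/(2 + (-3 + 2)) = 9/(2 - 1) = 9/1 = 1*9 = 9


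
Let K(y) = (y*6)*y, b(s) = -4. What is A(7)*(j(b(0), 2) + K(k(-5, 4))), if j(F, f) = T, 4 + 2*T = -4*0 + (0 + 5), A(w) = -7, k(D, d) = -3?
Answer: -763/2 ≈ -381.50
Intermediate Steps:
K(y) = 6*y**2 (K(y) = (6*y)*y = 6*y**2)
T = 1/2 (T = -2 + (-4*0 + (0 + 5))/2 = -2 + (0 + 5)/2 = -2 + (1/2)*5 = -2 + 5/2 = 1/2 ≈ 0.50000)
j(F, f) = 1/2
A(7)*(j(b(0), 2) + K(k(-5, 4))) = -7*(1/2 + 6*(-3)**2) = -7*(1/2 + 6*9) = -7*(1/2 + 54) = -7*109/2 = -763/2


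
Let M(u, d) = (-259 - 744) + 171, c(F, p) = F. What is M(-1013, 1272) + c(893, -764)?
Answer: 61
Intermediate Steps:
M(u, d) = -832 (M(u, d) = -1003 + 171 = -832)
M(-1013, 1272) + c(893, -764) = -832 + 893 = 61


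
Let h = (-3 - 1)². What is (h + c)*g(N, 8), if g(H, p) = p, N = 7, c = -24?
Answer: -64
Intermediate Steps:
h = 16 (h = (-4)² = 16)
(h + c)*g(N, 8) = (16 - 24)*8 = -8*8 = -64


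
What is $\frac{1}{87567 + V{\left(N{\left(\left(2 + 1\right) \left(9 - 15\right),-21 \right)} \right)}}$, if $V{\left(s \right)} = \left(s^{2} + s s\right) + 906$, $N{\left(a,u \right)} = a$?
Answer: $\frac{1}{89121} \approx 1.1221 \cdot 10^{-5}$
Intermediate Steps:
$V{\left(s \right)} = 906 + 2 s^{2}$ ($V{\left(s \right)} = \left(s^{2} + s^{2}\right) + 906 = 2 s^{2} + 906 = 906 + 2 s^{2}$)
$\frac{1}{87567 + V{\left(N{\left(\left(2 + 1\right) \left(9 - 15\right),-21 \right)} \right)}} = \frac{1}{87567 + \left(906 + 2 \left(\left(2 + 1\right) \left(9 - 15\right)\right)^{2}\right)} = \frac{1}{87567 + \left(906 + 2 \left(3 \left(-6\right)\right)^{2}\right)} = \frac{1}{87567 + \left(906 + 2 \left(-18\right)^{2}\right)} = \frac{1}{87567 + \left(906 + 2 \cdot 324\right)} = \frac{1}{87567 + \left(906 + 648\right)} = \frac{1}{87567 + 1554} = \frac{1}{89121}$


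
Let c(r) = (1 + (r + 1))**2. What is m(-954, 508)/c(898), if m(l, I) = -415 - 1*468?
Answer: -883/810000 ≈ -0.0010901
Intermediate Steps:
m(l, I) = -883 (m(l, I) = -415 - 468 = -883)
c(r) = (2 + r)**2 (c(r) = (1 + (1 + r))**2 = (2 + r)**2)
m(-954, 508)/c(898) = -883/(2 + 898)**2 = -883/(900**2) = -883/810000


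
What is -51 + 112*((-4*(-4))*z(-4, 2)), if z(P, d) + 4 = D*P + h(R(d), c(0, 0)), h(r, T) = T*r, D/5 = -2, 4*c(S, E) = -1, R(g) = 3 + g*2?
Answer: 61325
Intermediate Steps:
R(g) = 3 + 2*g
c(S, E) = -¼ (c(S, E) = (¼)*(-1) = -¼)
D = -10 (D = 5*(-2) = -10)
z(P, d) = -19/4 - 10*P - d/2 (z(P, d) = -4 + (-10*P - (3 + 2*d)/4) = -4 + (-10*P + (-¾ - d/2)) = -4 + (-¾ - 10*P - d/2) = -19/4 - 10*P - d/2)
-51 + 112*((-4*(-4))*z(-4, 2)) = -51 + 112*((-4*(-4))*(-19/4 - 10*(-4) - ½*2)) = -51 + 112*(16*(-19/4 + 40 - 1)) = -51 + 112*(16*(137/4)) = -51 + 112*548 = -51 + 61376 = 61325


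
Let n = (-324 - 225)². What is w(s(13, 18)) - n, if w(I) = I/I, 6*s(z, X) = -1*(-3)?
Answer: -301400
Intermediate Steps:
n = 301401 (n = (-549)² = 301401)
s(z, X) = ½ (s(z, X) = (-1*(-3))/6 = (⅙)*3 = ½)
w(I) = 1
w(s(13, 18)) - n = 1 - 1*301401 = 1 - 301401 = -301400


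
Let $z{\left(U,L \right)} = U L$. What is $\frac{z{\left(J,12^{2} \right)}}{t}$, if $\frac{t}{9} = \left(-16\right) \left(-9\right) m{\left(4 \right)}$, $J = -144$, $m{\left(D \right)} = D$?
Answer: $-4$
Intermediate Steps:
$z{\left(U,L \right)} = L U$
$t = 5184$ ($t = 9 \left(-16\right) \left(-9\right) 4 = 9 \cdot 144 \cdot 4 = 9 \cdot 576 = 5184$)
$\frac{z{\left(J,12^{2} \right)}}{t} = \frac{12^{2} \left(-144\right)}{5184} = 144 \left(-144\right) \frac{1}{5184} = \left(-20736\right) \frac{1}{5184} = -4$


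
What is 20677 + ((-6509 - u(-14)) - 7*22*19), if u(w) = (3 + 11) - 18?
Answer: 11246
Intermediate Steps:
u(w) = -4 (u(w) = 14 - 18 = -4)
20677 + ((-6509 - u(-14)) - 7*22*19) = 20677 + ((-6509 - 1*(-4)) - 7*22*19) = 20677 + ((-6509 + 4) - 154*19) = 20677 + (-6505 - 1*2926) = 20677 + (-6505 - 2926) = 20677 - 9431 = 11246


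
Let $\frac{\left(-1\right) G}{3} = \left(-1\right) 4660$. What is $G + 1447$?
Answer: $15427$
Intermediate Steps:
$G = 13980$ ($G = - 3 \left(\left(-1\right) 4660\right) = \left(-3\right) \left(-4660\right) = 13980$)
$G + 1447 = 13980 + 1447 = 15427$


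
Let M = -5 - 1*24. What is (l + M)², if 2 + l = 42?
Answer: 121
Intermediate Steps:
l = 40 (l = -2 + 42 = 40)
M = -29 (M = -5 - 24 = -29)
(l + M)² = (40 - 29)² = 11² = 121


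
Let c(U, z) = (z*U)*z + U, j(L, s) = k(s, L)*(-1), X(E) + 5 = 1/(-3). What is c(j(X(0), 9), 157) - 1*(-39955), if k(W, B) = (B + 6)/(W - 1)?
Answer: 227405/6 ≈ 37901.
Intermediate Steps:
k(W, B) = (6 + B)/(-1 + W)
X(E) = -16/3 (X(E) = -5 + 1/(-3) = -5 - 1/3 = -16/3)
j(L, s) = -(6 + L)/(-1 + s) (j(L, s) = ((6 + L)/(-1 + s))*(-1) = -(6 + L)/(-1 + s))
c(U, z) = U + U*z**2 (c(U, z) = (U*z)*z + U = U*z**2 + U = U + U*z**2)
c(j(X(0), 9), 157) - 1*(-39955) = ((-6 - 1*(-16/3))/(-1 + 9))*(1 + 157**2) - 1*(-39955) = ((-6 + 16/3)/8)*(1 + 24649) + 39955 = ((1/8)*(-2/3))*24650 + 39955 = -1/12*24650 + 39955 = -12325/6 + 39955 = 227405/6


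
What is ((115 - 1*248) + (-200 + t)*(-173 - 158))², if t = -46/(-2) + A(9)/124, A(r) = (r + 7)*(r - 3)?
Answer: 3254885056900/961 ≈ 3.3870e+9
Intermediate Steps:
A(r) = (-3 + r)*(7 + r) (A(r) = (7 + r)*(-3 + r) = (-3 + r)*(7 + r))
t = 737/31 (t = -46/(-2) + (-21 + 9² + 4*9)/124 = -46*(-½) + (-21 + 81 + 36)*(1/124) = 23 + 96*(1/124) = 23 + 24/31 = 737/31 ≈ 23.774)
((115 - 1*248) + (-200 + t)*(-173 - 158))² = ((115 - 1*248) + (-200 + 737/31)*(-173 - 158))² = ((115 - 248) - 5463/31*(-331))² = (-133 + 1808253/31)² = (1804130/31)² = 3254885056900/961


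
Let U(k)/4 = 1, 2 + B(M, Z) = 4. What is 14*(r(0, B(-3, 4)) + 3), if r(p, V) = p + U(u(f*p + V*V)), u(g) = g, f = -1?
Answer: 98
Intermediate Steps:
B(M, Z) = 2 (B(M, Z) = -2 + 4 = 2)
U(k) = 4 (U(k) = 4*1 = 4)
r(p, V) = 4 + p (r(p, V) = p + 4 = 4 + p)
14*(r(0, B(-3, 4)) + 3) = 14*((4 + 0) + 3) = 14*(4 + 3) = 14*7 = 98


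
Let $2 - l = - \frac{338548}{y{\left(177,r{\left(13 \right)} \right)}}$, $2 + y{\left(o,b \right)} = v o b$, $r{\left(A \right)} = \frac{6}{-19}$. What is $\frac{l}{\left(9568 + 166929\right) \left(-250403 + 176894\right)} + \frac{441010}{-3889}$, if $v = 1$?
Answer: $- \frac{524490609916075711}{4625164939724725} \approx -113.4$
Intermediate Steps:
$r{\left(A \right)} = - \frac{6}{19}$ ($r{\left(A \right)} = 6 \left(- \frac{1}{19}\right) = - \frac{6}{19}$)
$y{\left(o,b \right)} = -2 + b o$ ($y{\left(o,b \right)} = -2 + 1 o b = -2 + o b = -2 + b o$)
$l = - \frac{1607553}{275}$ ($l = 2 - - \frac{338548}{-2 - \frac{1062}{19}} = 2 - - \frac{338548}{- \frac{1100}{19}} = 2 - \left(-338548\right) \left(- \frac{19}{1100}\right) = 2 - \frac{1608103}{275} = - \frac{1607553}{275} \approx -5845.6$)
$\frac{l}{\left(9568 + 166929\right) \left(-250403 + 176894\right)} + \frac{441010}{-3889} = - \frac{1607553}{275 \left(9568 + 166929\right) \left(-250403 + 176894\right)} + \frac{441010}{-3889} = - \frac{1607553}{275 \cdot 176497 \left(-73509\right)} + 441010 \left(- \frac{1}{3889}\right) = - \frac{1607553}{275 \left(-12974117973\right)} - \frac{441010}{3889} = \left(- \frac{1607553}{275}\right) \left(- \frac{1}{12974117973}\right) - \frac{441010}{3889} = \frac{535851}{1189294147525} - \frac{441010}{3889} = - \frac{524490609916075711}{4625164939724725}$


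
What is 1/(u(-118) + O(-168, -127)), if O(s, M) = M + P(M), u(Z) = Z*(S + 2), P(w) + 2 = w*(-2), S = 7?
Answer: -1/937 ≈ -0.0010672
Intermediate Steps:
P(w) = -2 - 2*w (P(w) = -2 + w*(-2) = -2 - 2*w)
u(Z) = 9*Z (u(Z) = Z*(7 + 2) = Z*9 = 9*Z)
O(s, M) = -2 - M (O(s, M) = M + (-2 - 2*M) = -2 - M)
1/(u(-118) + O(-168, -127)) = 1/(9*(-118) + (-2 - 1*(-127))) = 1/(-1062 + (-2 + 127)) = 1/(-1062 + 125) = 1/(-937) = -1/937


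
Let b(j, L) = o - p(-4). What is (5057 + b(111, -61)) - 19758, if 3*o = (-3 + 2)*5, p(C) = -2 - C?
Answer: -44114/3 ≈ -14705.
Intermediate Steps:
o = -5/3 (o = ((-3 + 2)*5)/3 = (-1*5)/3 = (⅓)*(-5) = -5/3 ≈ -1.6667)
b(j, L) = -11/3 (b(j, L) = -5/3 - (-2 - 1*(-4)) = -5/3 - (-2 + 4) = -5/3 - 1*2 = -5/3 - 2 = -11/3)
(5057 + b(111, -61)) - 19758 = (5057 - 11/3) - 19758 = 15160/3 - 19758 = -44114/3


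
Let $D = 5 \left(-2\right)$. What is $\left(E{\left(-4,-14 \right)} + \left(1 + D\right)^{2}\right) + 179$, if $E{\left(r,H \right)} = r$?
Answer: $256$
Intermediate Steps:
$D = -10$
$\left(E{\left(-4,-14 \right)} + \left(1 + D\right)^{2}\right) + 179 = \left(-4 + \left(1 - 10\right)^{2}\right) + 179 = \left(-4 + \left(-9\right)^{2}\right) + 179 = \left(-4 + 81\right) + 179 = 77 + 179 = 256$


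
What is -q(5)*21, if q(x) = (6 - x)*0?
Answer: 0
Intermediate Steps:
q(x) = 0
-q(5)*21 = -1*0*21 = 0*21 = 0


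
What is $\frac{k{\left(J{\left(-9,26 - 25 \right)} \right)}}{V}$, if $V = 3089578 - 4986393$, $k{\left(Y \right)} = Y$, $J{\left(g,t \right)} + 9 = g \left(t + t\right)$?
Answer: $\frac{27}{1896815} \approx 1.4234 \cdot 10^{-5}$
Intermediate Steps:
$J{\left(g,t \right)} = -9 + 2 g t$ ($J{\left(g,t \right)} = -9 + g \left(t + t\right) = -9 + g 2 t = -9 + 2 g t$)
$V = -1896815$
$\frac{k{\left(J{\left(-9,26 - 25 \right)} \right)}}{V} = \frac{-9 + 2 \left(-9\right) \left(26 - 25\right)}{-1896815} = \left(-9 + 2 \left(-9\right) 1\right) \left(- \frac{1}{1896815}\right) = \left(-9 - 18\right) \left(- \frac{1}{1896815}\right) = \left(-27\right) \left(- \frac{1}{1896815}\right) = \frac{27}{1896815}$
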